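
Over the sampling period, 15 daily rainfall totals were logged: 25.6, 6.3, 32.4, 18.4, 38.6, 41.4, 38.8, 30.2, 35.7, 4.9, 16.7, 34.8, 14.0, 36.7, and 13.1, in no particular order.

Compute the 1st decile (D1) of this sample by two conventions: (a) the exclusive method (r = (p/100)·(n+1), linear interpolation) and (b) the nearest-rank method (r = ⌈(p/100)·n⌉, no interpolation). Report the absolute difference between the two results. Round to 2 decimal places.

0.56

Sorted: 4.9, 6.3, 13.1, 14.0, 16.7, 18.4, 25.6, 30.2, 32.4, 34.8, 35.7, 36.7, 38.6, 38.8, 41.4.
n = 15.
(a) r = 1.6; between ranks 1 (4.9) and 2 (6.3): 5.74.
(b) the nearest-rank method: rank 2 → 6.3.
|5.74 − 6.3| = 0.56.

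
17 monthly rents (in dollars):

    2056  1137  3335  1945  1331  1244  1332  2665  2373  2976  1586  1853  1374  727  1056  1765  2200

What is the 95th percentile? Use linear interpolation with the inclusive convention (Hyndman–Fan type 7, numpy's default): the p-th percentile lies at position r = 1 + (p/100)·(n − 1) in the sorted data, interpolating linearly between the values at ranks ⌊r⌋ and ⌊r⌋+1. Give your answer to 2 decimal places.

3047.80

Sorted: 727, 1056, 1137, 1244, 1331, 1332, 1374, 1586, 1765, 1853, 1945, 2056, 2200, 2373, 2665, 2976, 3335.
n = 17.
r = 1 + (95/100)·(17 − 1) = 1 + 15.2 = 16.2.
Rank 16 is 2976 and rank 17 is 3335.
Interpolate: 2976 + 0.2·(3335 − 2976) = 2976 + 0.2·359 = 3047.8.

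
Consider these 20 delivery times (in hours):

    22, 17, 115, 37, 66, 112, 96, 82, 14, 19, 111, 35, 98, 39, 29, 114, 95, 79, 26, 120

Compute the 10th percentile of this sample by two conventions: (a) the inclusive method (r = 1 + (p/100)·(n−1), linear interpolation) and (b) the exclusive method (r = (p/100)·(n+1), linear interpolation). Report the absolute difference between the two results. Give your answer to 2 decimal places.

1.60

Sorted: 14, 17, 19, 22, 26, 29, 35, 37, 39, 66, 79, 82, 95, 96, 98, 111, 112, 114, 115, 120.
n = 20.
(a) r = 2.9; between ranks 2 (17) and 3 (19): 18.8.
(b) r = 2.1; between ranks 2 (17) and 3 (19): 17.2.
|18.8 − 17.2| = 1.6.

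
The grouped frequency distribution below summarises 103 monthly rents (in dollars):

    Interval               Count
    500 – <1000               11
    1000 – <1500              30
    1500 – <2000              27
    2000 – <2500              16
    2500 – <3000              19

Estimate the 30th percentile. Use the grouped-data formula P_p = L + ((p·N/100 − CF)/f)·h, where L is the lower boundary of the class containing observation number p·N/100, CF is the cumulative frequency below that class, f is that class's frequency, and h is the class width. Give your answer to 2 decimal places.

N = 103; target position k = 30/100 · 103 = 30.9.
Cumulative frequencies: 11, 41, 68, 84, 103.
Observation 30.9 falls in the class 1000 – <1500.
L = 1000, CF = 11, f = 30, h = 500.
P30 = 1000 + ((30.9 − 11)/30)·500 = 1000 + 331.667 = 1331.67.

1331.67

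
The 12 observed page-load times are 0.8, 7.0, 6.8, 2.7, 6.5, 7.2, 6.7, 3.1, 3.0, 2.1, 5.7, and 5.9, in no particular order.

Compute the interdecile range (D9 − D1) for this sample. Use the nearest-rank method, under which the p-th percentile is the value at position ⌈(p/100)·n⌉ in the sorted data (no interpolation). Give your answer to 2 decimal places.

4.90

Sorted: 0.8, 2.1, 2.7, 3.0, 3.1, 5.7, 5.9, 6.5, 6.7, 6.8, 7.0, 7.2.
n = 12.
P10: rank ⌈10/100·12⌉ = 2 → 2.1.
P90: rank ⌈90/100·12⌉ = 11 → 7.
Difference: 7 − 2.1 = 4.9.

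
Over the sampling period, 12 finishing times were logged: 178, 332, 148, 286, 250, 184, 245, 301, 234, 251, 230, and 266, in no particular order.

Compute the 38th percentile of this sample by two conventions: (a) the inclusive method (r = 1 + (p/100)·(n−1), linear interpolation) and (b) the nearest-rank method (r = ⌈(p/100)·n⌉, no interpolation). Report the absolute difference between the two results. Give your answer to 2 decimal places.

Sorted: 148, 178, 184, 230, 234, 245, 250, 251, 266, 286, 301, 332.
n = 12.
(a) r = 5.18; between ranks 5 (234) and 6 (245): 235.98.
(b) the nearest-rank method: rank 5 → 234.
|235.98 − 234| = 1.98.

1.98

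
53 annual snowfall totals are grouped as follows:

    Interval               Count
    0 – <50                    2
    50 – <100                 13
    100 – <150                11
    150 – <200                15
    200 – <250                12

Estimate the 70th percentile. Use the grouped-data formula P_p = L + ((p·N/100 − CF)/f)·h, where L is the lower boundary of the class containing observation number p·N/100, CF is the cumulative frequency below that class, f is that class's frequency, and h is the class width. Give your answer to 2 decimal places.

N = 53; target position k = 70/100 · 53 = 37.1.
Cumulative frequencies: 2, 15, 26, 41, 53.
Observation 37.1 falls in the class 150 – <200.
L = 150, CF = 26, f = 15, h = 50.
P70 = 150 + ((37.1 − 26)/15)·50 = 150 + 37 = 187.

187.00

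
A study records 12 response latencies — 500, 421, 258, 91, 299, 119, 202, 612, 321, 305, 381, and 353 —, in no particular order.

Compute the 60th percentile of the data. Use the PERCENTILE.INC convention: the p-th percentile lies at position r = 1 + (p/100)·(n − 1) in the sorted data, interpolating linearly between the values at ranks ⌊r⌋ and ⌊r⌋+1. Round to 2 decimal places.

Sorted: 91, 119, 202, 258, 299, 305, 321, 353, 381, 421, 500, 612.
n = 12.
r = 1 + (60/100)·(12 − 1) = 1 + 6.6 = 7.6.
Rank 7 is 321 and rank 8 is 353.
Interpolate: 321 + 0.6·(353 − 321) = 321 + 0.6·32 = 340.2.

340.20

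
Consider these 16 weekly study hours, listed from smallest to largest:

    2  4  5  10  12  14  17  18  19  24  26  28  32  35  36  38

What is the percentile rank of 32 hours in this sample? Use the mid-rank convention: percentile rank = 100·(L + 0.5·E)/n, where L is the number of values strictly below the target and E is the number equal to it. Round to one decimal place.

Count below 32: L = 12; count equal: E = 1; n = 16.
Percentile rank = 100·(12 + 0.5·1)/16 = 100·12.5/16 = 78.12.

78.1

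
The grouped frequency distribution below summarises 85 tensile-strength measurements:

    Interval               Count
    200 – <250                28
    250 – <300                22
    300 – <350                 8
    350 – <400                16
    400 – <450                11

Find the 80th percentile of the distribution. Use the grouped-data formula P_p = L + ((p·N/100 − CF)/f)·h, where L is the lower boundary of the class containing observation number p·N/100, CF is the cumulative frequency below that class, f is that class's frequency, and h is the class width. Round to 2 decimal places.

381.25

N = 85; target position k = 80/100 · 85 = 68.
Cumulative frequencies: 28, 50, 58, 74, 85.
Observation 68 falls in the class 350 – <400.
L = 350, CF = 58, f = 16, h = 50.
P80 = 350 + ((68 − 58)/16)·50 = 350 + 31.25 = 381.25.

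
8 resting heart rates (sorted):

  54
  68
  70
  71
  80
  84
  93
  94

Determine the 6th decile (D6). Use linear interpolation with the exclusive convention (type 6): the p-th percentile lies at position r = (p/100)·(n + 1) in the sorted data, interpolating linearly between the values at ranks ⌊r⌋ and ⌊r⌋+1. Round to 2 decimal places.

n = 8.
r = (60/100)·(8 + 1) = 5.4.
Rank 5 is 80 and rank 6 is 84.
Interpolate: 80 + 0.4·(84 − 80) = 80 + 0.4·4 = 81.6.

81.60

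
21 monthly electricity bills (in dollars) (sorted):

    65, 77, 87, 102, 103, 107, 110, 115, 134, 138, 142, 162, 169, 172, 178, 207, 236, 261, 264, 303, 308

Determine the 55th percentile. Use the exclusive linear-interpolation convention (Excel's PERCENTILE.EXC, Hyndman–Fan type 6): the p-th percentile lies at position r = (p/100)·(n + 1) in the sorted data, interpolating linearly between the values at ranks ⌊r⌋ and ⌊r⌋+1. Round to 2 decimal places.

n = 21.
r = (55/100)·(21 + 1) = 12.1.
Rank 12 is 162 and rank 13 is 169.
Interpolate: 162 + 0.1·(169 − 162) = 162 + 0.1·7 = 162.7.

162.70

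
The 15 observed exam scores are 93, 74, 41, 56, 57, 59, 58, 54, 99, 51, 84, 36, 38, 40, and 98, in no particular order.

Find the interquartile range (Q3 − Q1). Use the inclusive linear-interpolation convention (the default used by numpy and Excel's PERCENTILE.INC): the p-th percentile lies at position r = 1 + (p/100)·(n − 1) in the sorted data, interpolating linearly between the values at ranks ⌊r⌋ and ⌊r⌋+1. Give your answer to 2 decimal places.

33.00

Sorted: 36, 38, 40, 41, 51, 54, 56, 57, 58, 59, 74, 84, 93, 98, 99.
n = 15.
P25: r = 4.5; ranks 4–5 are 41, 51; interpolating gives 46.
P75: r = 11.5; ranks 11–12 are 74, 84; interpolating gives 79.
Difference: 79 − 46 = 33.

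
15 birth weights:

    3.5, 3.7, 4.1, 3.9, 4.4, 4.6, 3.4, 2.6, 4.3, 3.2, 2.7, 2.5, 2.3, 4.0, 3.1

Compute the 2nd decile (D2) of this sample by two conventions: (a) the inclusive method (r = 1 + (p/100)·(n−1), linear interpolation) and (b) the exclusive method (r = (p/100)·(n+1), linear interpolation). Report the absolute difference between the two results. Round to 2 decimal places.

0.06

Sorted: 2.3, 2.5, 2.6, 2.7, 3.1, 3.2, 3.4, 3.5, 3.7, 3.9, 4.0, 4.1, 4.3, 4.4, 4.6.
n = 15.
(a) r = 3.8; between ranks 3 (2.6) and 4 (2.7): 2.68.
(b) r = 3.2; between ranks 3 (2.6) and 4 (2.7): 2.62.
|2.68 − 2.62| = 0.06.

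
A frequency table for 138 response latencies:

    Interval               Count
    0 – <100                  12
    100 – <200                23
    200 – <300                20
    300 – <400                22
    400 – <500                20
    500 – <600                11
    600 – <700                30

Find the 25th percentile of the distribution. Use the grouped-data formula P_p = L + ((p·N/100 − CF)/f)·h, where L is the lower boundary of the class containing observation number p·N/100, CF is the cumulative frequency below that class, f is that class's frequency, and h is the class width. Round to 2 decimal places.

197.83

N = 138; target position k = 25/100 · 138 = 34.5.
Cumulative frequencies: 12, 35, 55, 77, 97, 108, 138.
Observation 34.5 falls in the class 100 – <200.
L = 100, CF = 12, f = 23, h = 100.
P25 = 100 + ((34.5 − 12)/23)·100 = 100 + 97.8261 = 197.826.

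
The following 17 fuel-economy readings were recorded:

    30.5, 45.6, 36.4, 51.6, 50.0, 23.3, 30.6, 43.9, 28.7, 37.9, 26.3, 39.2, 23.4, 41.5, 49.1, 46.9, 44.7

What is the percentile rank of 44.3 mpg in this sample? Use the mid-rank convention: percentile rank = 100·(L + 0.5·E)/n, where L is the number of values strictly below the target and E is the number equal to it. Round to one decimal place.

64.7

Sorted: 23.3, 23.4, 26.3, 28.7, 30.5, 30.6, 36.4, 37.9, 39.2, 41.5, 43.9, 44.7, 45.6, 46.9, 49.1, 50.0, 51.6.
Count below 44.3: L = 11; count equal: E = 0; n = 17.
Percentile rank = 100·(11 + 0.5·0)/17 = 100·11/17 = 64.71.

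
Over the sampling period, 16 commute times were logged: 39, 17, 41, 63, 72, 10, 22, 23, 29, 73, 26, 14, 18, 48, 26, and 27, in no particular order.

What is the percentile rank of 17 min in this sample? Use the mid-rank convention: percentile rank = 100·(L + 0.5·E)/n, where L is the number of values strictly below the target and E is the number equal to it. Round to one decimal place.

15.6

Sorted: 10, 14, 17, 18, 22, 23, 26, 26, 27, 29, 39, 41, 48, 63, 72, 73.
Count below 17: L = 2; count equal: E = 1; n = 16.
Percentile rank = 100·(2 + 0.5·1)/16 = 100·2.5/16 = 15.62.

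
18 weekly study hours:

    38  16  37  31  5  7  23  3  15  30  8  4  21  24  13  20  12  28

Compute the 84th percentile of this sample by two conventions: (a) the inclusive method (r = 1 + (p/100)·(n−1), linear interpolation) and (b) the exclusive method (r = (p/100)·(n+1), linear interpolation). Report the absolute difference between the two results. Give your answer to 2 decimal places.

Sorted: 3, 4, 5, 7, 8, 12, 13, 15, 16, 20, 21, 23, 24, 28, 30, 31, 37, 38.
n = 18.
(a) r = 15.28; between ranks 15 (30) and 16 (31): 30.28.
(b) r = 15.96; between ranks 15 (30) and 16 (31): 30.96.
|30.28 − 30.96| = 0.68.

0.68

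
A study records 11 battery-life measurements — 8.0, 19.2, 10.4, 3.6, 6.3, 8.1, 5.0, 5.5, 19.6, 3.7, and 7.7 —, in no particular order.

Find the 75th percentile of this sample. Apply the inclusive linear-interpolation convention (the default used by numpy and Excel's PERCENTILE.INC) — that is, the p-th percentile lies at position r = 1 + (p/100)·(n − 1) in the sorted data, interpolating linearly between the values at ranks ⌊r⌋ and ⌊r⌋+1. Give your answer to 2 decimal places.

9.25

Sorted: 3.6, 3.7, 5.0, 5.5, 6.3, 7.7, 8.0, 8.1, 10.4, 19.2, 19.6.
n = 11.
r = 1 + (75/100)·(11 − 1) = 1 + 7.5 = 8.5.
Rank 8 is 8.1 and rank 9 is 10.4.
Interpolate: 8.1 + 0.5·(10.4 − 8.1) = 8.1 + 0.5·2.3 = 9.25.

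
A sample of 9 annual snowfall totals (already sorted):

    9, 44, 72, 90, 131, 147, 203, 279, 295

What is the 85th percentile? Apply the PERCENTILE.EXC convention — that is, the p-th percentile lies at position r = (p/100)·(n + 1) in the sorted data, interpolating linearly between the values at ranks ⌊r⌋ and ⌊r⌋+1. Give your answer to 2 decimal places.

n = 9.
r = (85/100)·(9 + 1) = 8.5.
Rank 8 is 279 and rank 9 is 295.
Interpolate: 279 + 0.5·(295 − 279) = 279 + 0.5·16 = 287.

287.00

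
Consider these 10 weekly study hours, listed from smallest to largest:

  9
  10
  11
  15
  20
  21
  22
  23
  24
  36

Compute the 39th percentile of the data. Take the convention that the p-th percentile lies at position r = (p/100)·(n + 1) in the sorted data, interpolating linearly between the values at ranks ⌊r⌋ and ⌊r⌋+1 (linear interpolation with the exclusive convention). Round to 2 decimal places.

n = 10.
r = (39/100)·(10 + 1) = 4.29.
Rank 4 is 15 and rank 5 is 20.
Interpolate: 15 + 0.29·(20 − 15) = 15 + 0.29·5 = 16.45.

16.45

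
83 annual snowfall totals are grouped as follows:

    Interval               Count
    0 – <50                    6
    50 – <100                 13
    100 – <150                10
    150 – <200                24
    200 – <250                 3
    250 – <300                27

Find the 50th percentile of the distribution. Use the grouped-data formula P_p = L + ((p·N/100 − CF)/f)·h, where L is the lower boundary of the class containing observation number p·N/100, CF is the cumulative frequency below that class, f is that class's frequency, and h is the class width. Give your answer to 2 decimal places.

N = 83; target position k = 50/100 · 83 = 41.5.
Cumulative frequencies: 6, 19, 29, 53, 56, 83.
Observation 41.5 falls in the class 150 – <200.
L = 150, CF = 29, f = 24, h = 50.
P50 = 150 + ((41.5 − 29)/24)·50 = 150 + 26.0417 = 176.042.

176.04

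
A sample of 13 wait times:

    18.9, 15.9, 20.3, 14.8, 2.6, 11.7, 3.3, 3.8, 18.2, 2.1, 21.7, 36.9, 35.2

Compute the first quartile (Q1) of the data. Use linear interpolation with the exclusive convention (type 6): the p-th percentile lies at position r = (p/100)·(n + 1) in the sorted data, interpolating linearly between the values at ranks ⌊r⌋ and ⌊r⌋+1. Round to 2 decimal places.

3.55

Sorted: 2.1, 2.6, 3.3, 3.8, 11.7, 14.8, 15.9, 18.2, 18.9, 20.3, 21.7, 35.2, 36.9.
n = 13.
r = (25/100)·(13 + 1) = 3.5.
Rank 3 is 3.3 and rank 4 is 3.8.
Interpolate: 3.3 + 0.5·(3.8 − 3.3) = 3.3 + 0.5·0.5 = 3.55.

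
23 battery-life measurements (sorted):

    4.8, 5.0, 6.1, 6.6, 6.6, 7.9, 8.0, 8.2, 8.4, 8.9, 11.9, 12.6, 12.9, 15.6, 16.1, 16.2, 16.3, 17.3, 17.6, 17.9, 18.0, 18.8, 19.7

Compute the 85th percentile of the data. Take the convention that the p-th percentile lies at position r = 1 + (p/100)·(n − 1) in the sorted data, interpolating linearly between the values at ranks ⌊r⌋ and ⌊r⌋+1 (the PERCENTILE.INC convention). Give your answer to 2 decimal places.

17.81

n = 23.
r = 1 + (85/100)·(23 − 1) = 1 + 18.7 = 19.7.
Rank 19 is 17.6 and rank 20 is 17.9.
Interpolate: 17.6 + 0.7·(17.9 − 17.6) = 17.6 + 0.7·0.3 = 17.81.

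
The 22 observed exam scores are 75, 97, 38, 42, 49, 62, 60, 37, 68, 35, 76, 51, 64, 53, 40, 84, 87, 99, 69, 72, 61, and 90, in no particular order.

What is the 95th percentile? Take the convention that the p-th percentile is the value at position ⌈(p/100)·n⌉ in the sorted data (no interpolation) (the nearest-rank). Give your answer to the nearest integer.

Sorted: 35, 37, 38, 40, 42, 49, 51, 53, 60, 61, 62, 64, 68, 69, 72, 75, 76, 84, 87, 90, 97, 99.
n = 22.
Position = ⌈95/100 · 22⌉ = ⌈20.9⌉ = 21.
The value at rank 21 is 97.

97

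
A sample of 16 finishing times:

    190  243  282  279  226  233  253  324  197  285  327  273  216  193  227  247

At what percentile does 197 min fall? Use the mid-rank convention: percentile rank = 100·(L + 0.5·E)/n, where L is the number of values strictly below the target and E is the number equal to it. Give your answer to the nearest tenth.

15.6

Sorted: 190, 193, 197, 216, 226, 227, 233, 243, 247, 253, 273, 279, 282, 285, 324, 327.
Count below 197: L = 2; count equal: E = 1; n = 16.
Percentile rank = 100·(2 + 0.5·1)/16 = 100·2.5/16 = 15.62.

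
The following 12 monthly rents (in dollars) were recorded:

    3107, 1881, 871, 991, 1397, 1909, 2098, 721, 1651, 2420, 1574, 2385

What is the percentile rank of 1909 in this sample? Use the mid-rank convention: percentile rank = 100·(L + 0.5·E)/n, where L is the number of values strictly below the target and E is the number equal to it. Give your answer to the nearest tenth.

62.5

Sorted: 721, 871, 991, 1397, 1574, 1651, 1881, 1909, 2098, 2385, 2420, 3107.
Count below 1909: L = 7; count equal: E = 1; n = 12.
Percentile rank = 100·(7 + 0.5·1)/12 = 100·7.5/12 = 62.5.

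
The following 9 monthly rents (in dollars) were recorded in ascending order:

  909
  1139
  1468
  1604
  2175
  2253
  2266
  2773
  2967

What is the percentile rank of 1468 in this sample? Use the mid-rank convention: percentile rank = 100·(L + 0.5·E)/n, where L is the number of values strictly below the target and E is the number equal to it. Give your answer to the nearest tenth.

27.8

Count below 1468: L = 2; count equal: E = 1; n = 9.
Percentile rank = 100·(2 + 0.5·1)/9 = 100·2.5/9 = 27.78.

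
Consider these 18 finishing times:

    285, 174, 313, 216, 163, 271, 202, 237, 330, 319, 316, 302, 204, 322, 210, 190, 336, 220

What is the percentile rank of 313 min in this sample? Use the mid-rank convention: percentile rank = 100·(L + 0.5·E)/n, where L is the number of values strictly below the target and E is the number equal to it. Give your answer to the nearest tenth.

69.4

Sorted: 163, 174, 190, 202, 204, 210, 216, 220, 237, 271, 285, 302, 313, 316, 319, 322, 330, 336.
Count below 313: L = 12; count equal: E = 1; n = 18.
Percentile rank = 100·(12 + 0.5·1)/18 = 100·12.5/18 = 69.44.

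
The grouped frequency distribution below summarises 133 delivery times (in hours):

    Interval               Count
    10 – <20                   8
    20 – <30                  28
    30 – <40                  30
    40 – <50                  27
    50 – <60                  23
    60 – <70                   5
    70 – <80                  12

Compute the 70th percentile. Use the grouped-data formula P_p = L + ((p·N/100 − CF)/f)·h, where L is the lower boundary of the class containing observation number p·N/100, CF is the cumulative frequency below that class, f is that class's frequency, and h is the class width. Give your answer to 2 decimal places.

50.04

N = 133; target position k = 70/100 · 133 = 93.1.
Cumulative frequencies: 8, 36, 66, 93, 116, 121, 133.
Observation 93.1 falls in the class 50 – <60.
L = 50, CF = 93, f = 23, h = 10.
P70 = 50 + ((93.1 − 93)/23)·10 = 50 + 0.0434783 = 50.0435.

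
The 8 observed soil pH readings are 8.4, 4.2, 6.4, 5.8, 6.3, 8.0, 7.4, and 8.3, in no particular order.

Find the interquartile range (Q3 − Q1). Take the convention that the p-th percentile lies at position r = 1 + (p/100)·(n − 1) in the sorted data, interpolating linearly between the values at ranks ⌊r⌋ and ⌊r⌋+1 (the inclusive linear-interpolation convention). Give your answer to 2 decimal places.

1.90

Sorted: 4.2, 5.8, 6.3, 6.4, 7.4, 8.0, 8.3, 8.4.
n = 8.
P25: r = 2.75; ranks 2–3 are 5.8, 6.3; interpolating gives 6.175.
P75: r = 6.25; ranks 6–7 are 8.0, 8.3; interpolating gives 8.075.
Difference: 8.075 − 6.175 = 1.9.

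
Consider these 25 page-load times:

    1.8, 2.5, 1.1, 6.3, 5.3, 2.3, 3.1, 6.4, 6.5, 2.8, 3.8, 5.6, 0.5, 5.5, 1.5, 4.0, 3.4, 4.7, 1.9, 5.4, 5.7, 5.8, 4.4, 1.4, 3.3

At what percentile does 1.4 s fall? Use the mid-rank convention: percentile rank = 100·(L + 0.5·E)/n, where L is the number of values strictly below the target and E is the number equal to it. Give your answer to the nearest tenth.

10.0

Sorted: 0.5, 1.1, 1.4, 1.5, 1.8, 1.9, 2.3, 2.5, 2.8, 3.1, 3.3, 3.4, 3.8, 4.0, 4.4, 4.7, 5.3, 5.4, 5.5, 5.6, 5.7, 5.8, 6.3, 6.4, 6.5.
Count below 1.4: L = 2; count equal: E = 1; n = 25.
Percentile rank = 100·(2 + 0.5·1)/25 = 100·2.5/25 = 10.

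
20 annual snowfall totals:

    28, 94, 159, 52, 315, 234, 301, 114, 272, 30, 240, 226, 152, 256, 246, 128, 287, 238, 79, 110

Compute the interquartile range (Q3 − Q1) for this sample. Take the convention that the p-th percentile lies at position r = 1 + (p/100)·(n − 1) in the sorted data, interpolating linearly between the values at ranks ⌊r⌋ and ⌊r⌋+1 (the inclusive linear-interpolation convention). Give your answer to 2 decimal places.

142.50

Sorted: 28, 30, 52, 79, 94, 110, 114, 128, 152, 159, 226, 234, 238, 240, 246, 256, 272, 287, 301, 315.
n = 20.
P25: r = 5.75; ranks 5–6 are 94, 110; interpolating gives 106.
P75: r = 15.25; ranks 15–16 are 246, 256; interpolating gives 248.5.
Difference: 248.5 − 106 = 142.5.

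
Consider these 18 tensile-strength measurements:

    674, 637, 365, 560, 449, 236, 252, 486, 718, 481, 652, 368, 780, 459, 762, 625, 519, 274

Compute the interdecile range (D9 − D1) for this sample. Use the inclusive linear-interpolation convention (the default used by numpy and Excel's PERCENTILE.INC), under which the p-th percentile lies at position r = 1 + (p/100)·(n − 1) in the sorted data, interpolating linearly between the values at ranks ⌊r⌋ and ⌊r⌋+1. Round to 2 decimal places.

463.80

Sorted: 236, 252, 274, 365, 368, 449, 459, 481, 486, 519, 560, 625, 637, 652, 674, 718, 762, 780.
n = 18.
P10: r = 2.7; ranks 2–3 are 252, 274; interpolating gives 267.4.
P90: r = 16.3; ranks 16–17 are 718, 762; interpolating gives 731.2.
Difference: 731.2 − 267.4 = 463.8.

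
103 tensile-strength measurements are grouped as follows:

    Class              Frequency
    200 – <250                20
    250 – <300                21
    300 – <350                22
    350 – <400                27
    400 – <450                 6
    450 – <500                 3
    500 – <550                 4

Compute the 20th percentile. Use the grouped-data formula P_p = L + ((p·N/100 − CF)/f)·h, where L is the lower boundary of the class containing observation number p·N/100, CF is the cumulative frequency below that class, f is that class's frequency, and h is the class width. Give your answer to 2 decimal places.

N = 103; target position k = 20/100 · 103 = 20.6.
Cumulative frequencies: 20, 41, 63, 90, 96, 99, 103.
Observation 20.6 falls in the class 250 – <300.
L = 250, CF = 20, f = 21, h = 50.
P20 = 250 + ((20.6 − 20)/21)·50 = 250 + 1.42857 = 251.429.

251.43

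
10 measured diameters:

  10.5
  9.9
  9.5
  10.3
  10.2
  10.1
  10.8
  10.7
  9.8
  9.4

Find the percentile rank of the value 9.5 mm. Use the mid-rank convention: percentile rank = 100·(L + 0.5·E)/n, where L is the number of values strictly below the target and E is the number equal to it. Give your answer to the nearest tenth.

15.0

Sorted: 9.4, 9.5, 9.8, 9.9, 10.1, 10.2, 10.3, 10.5, 10.7, 10.8.
Count below 9.5: L = 1; count equal: E = 1; n = 10.
Percentile rank = 100·(1 + 0.5·1)/10 = 100·1.5/10 = 15.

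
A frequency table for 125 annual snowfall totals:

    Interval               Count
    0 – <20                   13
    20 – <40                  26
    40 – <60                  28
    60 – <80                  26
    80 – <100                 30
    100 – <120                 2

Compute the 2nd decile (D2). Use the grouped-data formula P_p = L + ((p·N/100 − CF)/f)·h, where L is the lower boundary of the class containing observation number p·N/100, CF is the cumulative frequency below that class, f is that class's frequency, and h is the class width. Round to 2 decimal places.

N = 125; target position k = 20/100 · 125 = 25.
Cumulative frequencies: 13, 39, 67, 93, 123, 125.
Observation 25 falls in the class 20 – <40.
L = 20, CF = 13, f = 26, h = 20.
P20 = 20 + ((25 − 13)/26)·20 = 20 + 9.23077 = 29.2308.

29.23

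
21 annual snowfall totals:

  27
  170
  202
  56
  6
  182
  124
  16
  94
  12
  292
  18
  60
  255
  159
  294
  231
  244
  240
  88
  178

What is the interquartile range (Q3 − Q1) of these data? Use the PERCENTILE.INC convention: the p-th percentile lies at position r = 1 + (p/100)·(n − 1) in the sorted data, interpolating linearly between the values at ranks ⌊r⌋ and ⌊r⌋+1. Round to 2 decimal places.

175.00

Sorted: 6, 12, 16, 18, 27, 56, 60, 88, 94, 124, 159, 170, 178, 182, 202, 231, 240, 244, 255, 292, 294.
n = 21.
P25: r = 6 (integer) → 56.
P75: r = 16 (integer) → 231.
Difference: 231 − 56 = 175.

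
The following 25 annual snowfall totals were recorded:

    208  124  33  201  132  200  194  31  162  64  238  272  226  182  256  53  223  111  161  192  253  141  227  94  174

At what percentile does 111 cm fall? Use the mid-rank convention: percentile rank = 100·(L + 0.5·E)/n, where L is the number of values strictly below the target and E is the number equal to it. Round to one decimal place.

22.0

Sorted: 31, 33, 53, 64, 94, 111, 124, 132, 141, 161, 162, 174, 182, 192, 194, 200, 201, 208, 223, 226, 227, 238, 253, 256, 272.
Count below 111: L = 5; count equal: E = 1; n = 25.
Percentile rank = 100·(5 + 0.5·1)/25 = 100·5.5/25 = 22.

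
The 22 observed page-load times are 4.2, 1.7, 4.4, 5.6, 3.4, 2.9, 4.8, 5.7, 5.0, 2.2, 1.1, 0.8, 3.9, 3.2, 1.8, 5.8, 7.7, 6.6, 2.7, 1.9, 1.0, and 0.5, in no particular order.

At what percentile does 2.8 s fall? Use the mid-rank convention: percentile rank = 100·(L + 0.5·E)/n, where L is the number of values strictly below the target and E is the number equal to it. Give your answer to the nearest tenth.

Sorted: 0.5, 0.8, 1.0, 1.1, 1.7, 1.8, 1.9, 2.2, 2.7, 2.9, 3.2, 3.4, 3.9, 4.2, 4.4, 4.8, 5.0, 5.6, 5.7, 5.8, 6.6, 7.7.
Count below 2.8: L = 9; count equal: E = 0; n = 22.
Percentile rank = 100·(9 + 0.5·0)/22 = 100·9/22 = 40.91.

40.9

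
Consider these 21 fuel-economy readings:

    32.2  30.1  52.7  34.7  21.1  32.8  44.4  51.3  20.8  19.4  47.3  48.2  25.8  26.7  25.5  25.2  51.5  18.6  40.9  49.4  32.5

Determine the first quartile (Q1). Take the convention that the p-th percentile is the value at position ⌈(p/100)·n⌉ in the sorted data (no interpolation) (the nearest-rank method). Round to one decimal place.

Sorted: 18.6, 19.4, 20.8, 21.1, 25.2, 25.5, 25.8, 26.7, 30.1, 32.2, 32.5, 32.8, 34.7, 40.9, 44.4, 47.3, 48.2, 49.4, 51.3, 51.5, 52.7.
n = 21.
Position = ⌈25/100 · 21⌉ = ⌈5.25⌉ = 6.
The value at rank 6 is 25.5.

25.5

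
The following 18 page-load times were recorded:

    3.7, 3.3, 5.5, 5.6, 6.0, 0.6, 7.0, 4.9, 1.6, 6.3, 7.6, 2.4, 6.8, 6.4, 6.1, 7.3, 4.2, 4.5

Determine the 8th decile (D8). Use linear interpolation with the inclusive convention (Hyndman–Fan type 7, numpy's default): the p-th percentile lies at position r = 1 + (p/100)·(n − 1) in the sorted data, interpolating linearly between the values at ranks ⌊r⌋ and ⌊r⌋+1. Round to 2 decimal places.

6.64

Sorted: 0.6, 1.6, 2.4, 3.3, 3.7, 4.2, 4.5, 4.9, 5.5, 5.6, 6.0, 6.1, 6.3, 6.4, 6.8, 7.0, 7.3, 7.6.
n = 18.
r = 1 + (80/100)·(18 − 1) = 1 + 13.6 = 14.6.
Rank 14 is 6.4 and rank 15 is 6.8.
Interpolate: 6.4 + 0.6·(6.8 − 6.4) = 6.4 + 0.6·0.4 = 6.64.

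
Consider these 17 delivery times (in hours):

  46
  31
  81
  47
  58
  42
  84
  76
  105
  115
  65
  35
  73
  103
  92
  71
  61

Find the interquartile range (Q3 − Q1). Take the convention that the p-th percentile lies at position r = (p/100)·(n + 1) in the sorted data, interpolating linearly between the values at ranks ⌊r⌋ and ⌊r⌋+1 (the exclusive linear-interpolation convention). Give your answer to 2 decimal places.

41.50

Sorted: 31, 35, 42, 46, 47, 58, 61, 65, 71, 73, 76, 81, 84, 92, 103, 105, 115.
n = 17.
P25: r = 4.5; ranks 4–5 are 46, 47; interpolating gives 46.5.
P75: r = 13.5; ranks 13–14 are 84, 92; interpolating gives 88.
Difference: 88 − 46.5 = 41.5.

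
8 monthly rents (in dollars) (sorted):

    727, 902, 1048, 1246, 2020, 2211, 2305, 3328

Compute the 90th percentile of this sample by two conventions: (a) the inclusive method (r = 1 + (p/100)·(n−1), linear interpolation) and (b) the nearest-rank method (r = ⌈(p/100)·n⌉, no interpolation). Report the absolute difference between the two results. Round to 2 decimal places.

716.10

n = 8.
(a) r = 7.3; between ranks 7 (2305) and 8 (3328): 2611.9.
(b) the nearest-rank method: rank 8 → 3328.
|2611.9 − 3328| = 716.1.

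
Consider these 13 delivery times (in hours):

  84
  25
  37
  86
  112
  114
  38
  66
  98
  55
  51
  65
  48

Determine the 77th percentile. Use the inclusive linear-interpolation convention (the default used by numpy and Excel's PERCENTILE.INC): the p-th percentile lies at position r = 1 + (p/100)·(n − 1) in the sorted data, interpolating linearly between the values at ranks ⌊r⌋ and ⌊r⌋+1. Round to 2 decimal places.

Sorted: 25, 37, 38, 48, 51, 55, 65, 66, 84, 86, 98, 112, 114.
n = 13.
r = 1 + (77/100)·(13 − 1) = 1 + 9.24 = 10.24.
Rank 10 is 86 and rank 11 is 98.
Interpolate: 86 + 0.24·(98 − 86) = 86 + 0.24·12 = 88.88.

88.88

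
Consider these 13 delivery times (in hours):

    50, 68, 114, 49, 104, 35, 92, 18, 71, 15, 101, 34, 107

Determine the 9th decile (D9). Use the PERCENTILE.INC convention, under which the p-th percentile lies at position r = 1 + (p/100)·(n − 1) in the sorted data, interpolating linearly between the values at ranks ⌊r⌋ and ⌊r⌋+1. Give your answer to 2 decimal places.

106.40

Sorted: 15, 18, 34, 35, 49, 50, 68, 71, 92, 101, 104, 107, 114.
n = 13.
r = 1 + (90/100)·(13 − 1) = 1 + 10.8 = 11.8.
Rank 11 is 104 and rank 12 is 107.
Interpolate: 104 + 0.8·(107 − 104) = 104 + 0.8·3 = 106.4.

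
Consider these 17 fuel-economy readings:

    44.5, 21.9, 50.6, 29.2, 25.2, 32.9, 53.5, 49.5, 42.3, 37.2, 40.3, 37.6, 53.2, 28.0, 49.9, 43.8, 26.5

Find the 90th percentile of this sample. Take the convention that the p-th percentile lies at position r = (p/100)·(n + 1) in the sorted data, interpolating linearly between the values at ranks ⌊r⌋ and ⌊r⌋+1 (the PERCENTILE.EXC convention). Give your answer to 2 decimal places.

Sorted: 21.9, 25.2, 26.5, 28.0, 29.2, 32.9, 37.2, 37.6, 40.3, 42.3, 43.8, 44.5, 49.5, 49.9, 50.6, 53.2, 53.5.
n = 17.
r = (90/100)·(17 + 1) = 16.2.
Rank 16 is 53.2 and rank 17 is 53.5.
Interpolate: 53.2 + 0.2·(53.5 − 53.2) = 53.2 + 0.2·0.3 = 53.26.

53.26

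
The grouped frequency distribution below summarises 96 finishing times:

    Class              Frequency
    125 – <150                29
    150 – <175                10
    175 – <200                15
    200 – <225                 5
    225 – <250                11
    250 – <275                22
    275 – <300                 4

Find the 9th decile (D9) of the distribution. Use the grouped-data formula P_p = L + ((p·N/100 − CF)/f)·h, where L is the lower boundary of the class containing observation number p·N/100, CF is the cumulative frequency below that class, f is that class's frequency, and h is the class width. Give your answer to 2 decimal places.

N = 96; target position k = 90/100 · 96 = 86.4.
Cumulative frequencies: 29, 39, 54, 59, 70, 92, 96.
Observation 86.4 falls in the class 250 – <275.
L = 250, CF = 70, f = 22, h = 25.
P90 = 250 + ((86.4 − 70)/22)·25 = 250 + 18.6364 = 268.636.

268.64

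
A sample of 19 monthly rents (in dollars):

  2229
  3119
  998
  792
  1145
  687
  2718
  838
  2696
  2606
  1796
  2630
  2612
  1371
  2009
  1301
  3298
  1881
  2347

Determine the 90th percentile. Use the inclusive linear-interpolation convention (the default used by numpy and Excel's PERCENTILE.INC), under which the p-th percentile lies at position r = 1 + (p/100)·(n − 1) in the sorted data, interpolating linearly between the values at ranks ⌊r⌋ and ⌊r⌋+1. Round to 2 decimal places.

Sorted: 687, 792, 838, 998, 1145, 1301, 1371, 1796, 1881, 2009, 2229, 2347, 2606, 2612, 2630, 2696, 2718, 3119, 3298.
n = 19.
r = 1 + (90/100)·(19 − 1) = 1 + 16.2 = 17.2.
Rank 17 is 2718 and rank 18 is 3119.
Interpolate: 2718 + 0.2·(3119 − 2718) = 2718 + 0.2·401 = 2798.2.

2798.20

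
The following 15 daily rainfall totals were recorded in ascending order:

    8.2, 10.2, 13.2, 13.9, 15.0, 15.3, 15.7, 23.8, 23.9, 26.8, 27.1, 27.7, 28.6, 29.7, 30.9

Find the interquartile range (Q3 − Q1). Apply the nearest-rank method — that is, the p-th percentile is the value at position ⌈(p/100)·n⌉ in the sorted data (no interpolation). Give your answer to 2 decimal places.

n = 15.
P25: rank ⌈25/100·15⌉ = 4 → 13.9.
P75: rank ⌈75/100·15⌉ = 12 → 27.7.
Difference: 27.7 − 13.9 = 13.8.

13.80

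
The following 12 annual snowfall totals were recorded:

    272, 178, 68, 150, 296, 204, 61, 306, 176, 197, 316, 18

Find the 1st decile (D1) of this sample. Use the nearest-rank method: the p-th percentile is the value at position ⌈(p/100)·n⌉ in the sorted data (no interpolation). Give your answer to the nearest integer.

Sorted: 18, 61, 68, 150, 176, 178, 197, 204, 272, 296, 306, 316.
n = 12.
Position = ⌈10/100 · 12⌉ = ⌈1.2⌉ = 2.
The value at rank 2 is 61.

61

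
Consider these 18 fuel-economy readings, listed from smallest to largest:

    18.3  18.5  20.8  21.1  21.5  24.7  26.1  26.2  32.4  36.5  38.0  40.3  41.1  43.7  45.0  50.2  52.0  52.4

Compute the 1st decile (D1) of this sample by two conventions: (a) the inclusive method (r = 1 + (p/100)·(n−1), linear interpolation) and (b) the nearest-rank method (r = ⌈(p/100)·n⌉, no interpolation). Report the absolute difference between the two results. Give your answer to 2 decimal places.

n = 18.
(a) r = 2.7; between ranks 2 (18.5) and 3 (20.8): 20.11.
(b) the nearest-rank method: rank 2 → 18.5.
|20.11 − 18.5| = 1.61.

1.61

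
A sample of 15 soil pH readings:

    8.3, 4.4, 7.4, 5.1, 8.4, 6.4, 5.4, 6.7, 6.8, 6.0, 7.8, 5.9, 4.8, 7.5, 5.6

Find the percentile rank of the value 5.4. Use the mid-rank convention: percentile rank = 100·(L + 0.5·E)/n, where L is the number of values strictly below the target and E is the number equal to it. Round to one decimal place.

Sorted: 4.4, 4.8, 5.1, 5.4, 5.6, 5.9, 6.0, 6.4, 6.7, 6.8, 7.4, 7.5, 7.8, 8.3, 8.4.
Count below 5.4: L = 3; count equal: E = 1; n = 15.
Percentile rank = 100·(3 + 0.5·1)/15 = 100·3.5/15 = 23.33.

23.3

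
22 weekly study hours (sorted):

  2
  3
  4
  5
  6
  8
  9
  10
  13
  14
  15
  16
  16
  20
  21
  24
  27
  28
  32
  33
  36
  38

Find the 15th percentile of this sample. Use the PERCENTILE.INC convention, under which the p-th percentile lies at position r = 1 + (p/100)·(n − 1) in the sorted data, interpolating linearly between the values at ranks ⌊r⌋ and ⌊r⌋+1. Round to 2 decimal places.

n = 22.
r = 1 + (15/100)·(22 − 1) = 1 + 3.15 = 4.15.
Rank 4 is 5 and rank 5 is 6.
Interpolate: 5 + 0.15·(6 − 5) = 5 + 0.15·1 = 5.15.

5.15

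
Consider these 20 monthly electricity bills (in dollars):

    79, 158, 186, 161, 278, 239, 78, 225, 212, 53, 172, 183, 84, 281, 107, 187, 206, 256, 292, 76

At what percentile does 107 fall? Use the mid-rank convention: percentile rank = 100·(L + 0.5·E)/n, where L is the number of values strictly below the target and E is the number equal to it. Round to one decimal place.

27.5

Sorted: 53, 76, 78, 79, 84, 107, 158, 161, 172, 183, 186, 187, 206, 212, 225, 239, 256, 278, 281, 292.
Count below 107: L = 5; count equal: E = 1; n = 20.
Percentile rank = 100·(5 + 0.5·1)/20 = 100·5.5/20 = 27.5.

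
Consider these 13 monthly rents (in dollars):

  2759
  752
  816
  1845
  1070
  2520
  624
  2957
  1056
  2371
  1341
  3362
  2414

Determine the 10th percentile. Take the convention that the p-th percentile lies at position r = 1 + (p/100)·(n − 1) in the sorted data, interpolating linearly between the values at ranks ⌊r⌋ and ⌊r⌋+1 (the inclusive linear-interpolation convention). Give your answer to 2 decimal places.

764.80

Sorted: 624, 752, 816, 1056, 1070, 1341, 1845, 2371, 2414, 2520, 2759, 2957, 3362.
n = 13.
r = 1 + (10/100)·(13 − 1) = 1 + 1.2 = 2.2.
Rank 2 is 752 and rank 3 is 816.
Interpolate: 752 + 0.2·(816 − 752) = 752 + 0.2·64 = 764.8.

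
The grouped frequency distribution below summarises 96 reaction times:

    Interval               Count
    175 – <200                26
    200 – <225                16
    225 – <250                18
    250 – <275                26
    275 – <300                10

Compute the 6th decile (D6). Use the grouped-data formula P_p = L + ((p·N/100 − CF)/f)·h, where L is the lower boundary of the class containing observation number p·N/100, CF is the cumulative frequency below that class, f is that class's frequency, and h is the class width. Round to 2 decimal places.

N = 96; target position k = 60/100 · 96 = 57.6.
Cumulative frequencies: 26, 42, 60, 86, 96.
Observation 57.6 falls in the class 225 – <250.
L = 225, CF = 42, f = 18, h = 25.
P60 = 225 + ((57.6 − 42)/18)·25 = 225 + 21.6667 = 246.667.

246.67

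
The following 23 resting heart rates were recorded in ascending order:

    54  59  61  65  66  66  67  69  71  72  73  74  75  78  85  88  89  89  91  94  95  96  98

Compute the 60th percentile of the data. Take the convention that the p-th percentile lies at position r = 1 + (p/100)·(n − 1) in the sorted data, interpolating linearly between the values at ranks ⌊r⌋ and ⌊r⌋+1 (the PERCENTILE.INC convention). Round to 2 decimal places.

79.40

n = 23.
r = 1 + (60/100)·(23 − 1) = 1 + 13.2 = 14.2.
Rank 14 is 78 and rank 15 is 85.
Interpolate: 78 + 0.2·(85 − 78) = 78 + 0.2·7 = 79.4.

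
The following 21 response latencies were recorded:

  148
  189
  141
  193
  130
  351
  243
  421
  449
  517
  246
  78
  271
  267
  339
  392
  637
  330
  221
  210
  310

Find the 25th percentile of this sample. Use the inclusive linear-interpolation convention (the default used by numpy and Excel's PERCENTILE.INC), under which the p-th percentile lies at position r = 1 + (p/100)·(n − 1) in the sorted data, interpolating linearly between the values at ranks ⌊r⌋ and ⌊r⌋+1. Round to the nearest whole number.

Sorted: 78, 130, 141, 148, 189, 193, 210, 221, 243, 246, 267, 271, 310, 330, 339, 351, 392, 421, 449, 517, 637.
n = 21.
r = 1 + (25/100)·(21 − 1) = 1 + 5 = 6.
r is an integer, so P25 is the value at rank 6: 193.

193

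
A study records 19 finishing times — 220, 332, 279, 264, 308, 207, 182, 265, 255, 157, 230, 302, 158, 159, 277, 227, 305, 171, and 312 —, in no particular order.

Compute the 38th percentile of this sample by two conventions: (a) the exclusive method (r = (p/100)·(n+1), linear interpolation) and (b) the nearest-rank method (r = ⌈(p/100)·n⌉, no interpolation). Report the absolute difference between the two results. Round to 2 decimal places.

Sorted: 157, 158, 159, 171, 182, 207, 220, 227, 230, 255, 264, 265, 277, 279, 302, 305, 308, 312, 332.
n = 19.
(a) r = 7.6; between ranks 7 (220) and 8 (227): 224.2.
(b) the nearest-rank method: rank 8 → 227.
|224.2 − 227| = 2.8.

2.80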